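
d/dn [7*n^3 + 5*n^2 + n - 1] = 21*n^2 + 10*n + 1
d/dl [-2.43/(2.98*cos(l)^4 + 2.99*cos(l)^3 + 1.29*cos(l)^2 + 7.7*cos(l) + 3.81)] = -(28.9656*cos(l)^3 + 21.7971*cos(l)^2 + 6.2694*cos(l) + 18.711)*sin(l)/(2.98*cos(l)^4 + 2.99*cos(l)^3 + 1.29*cos(l)^2 + 7.7*cos(l) + 3.81)^2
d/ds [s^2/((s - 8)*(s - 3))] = s*(48 - 11*s)/(s^4 - 22*s^3 + 169*s^2 - 528*s + 576)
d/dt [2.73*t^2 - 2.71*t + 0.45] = 5.46*t - 2.71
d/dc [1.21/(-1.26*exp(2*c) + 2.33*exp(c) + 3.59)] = (3.0492*exp(c) - 2.8193)*exp(c)/(-1.26*exp(2*c) + 2.33*exp(c) + 3.59)^2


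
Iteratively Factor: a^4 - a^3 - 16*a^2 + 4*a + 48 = (a - 4)*(a^3 + 3*a^2 - 4*a - 12) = (a - 4)*(a - 2)*(a^2 + 5*a + 6) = (a - 4)*(a - 2)*(a + 2)*(a + 3)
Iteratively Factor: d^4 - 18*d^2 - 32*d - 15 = (d - 5)*(d^3 + 5*d^2 + 7*d + 3) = (d - 5)*(d + 1)*(d^2 + 4*d + 3) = (d - 5)*(d + 1)*(d + 3)*(d + 1)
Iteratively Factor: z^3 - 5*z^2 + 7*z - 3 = (z - 1)*(z^2 - 4*z + 3) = (z - 1)^2*(z - 3)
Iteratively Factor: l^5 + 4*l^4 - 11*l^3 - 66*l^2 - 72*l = (l)*(l^4 + 4*l^3 - 11*l^2 - 66*l - 72) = l*(l - 4)*(l^3 + 8*l^2 + 21*l + 18) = l*(l - 4)*(l + 3)*(l^2 + 5*l + 6) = l*(l - 4)*(l + 3)^2*(l + 2)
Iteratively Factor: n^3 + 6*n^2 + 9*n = (n + 3)*(n^2 + 3*n) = n*(n + 3)*(n + 3)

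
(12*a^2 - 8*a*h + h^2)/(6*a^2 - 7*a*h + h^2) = (2*a - h)/(a - h)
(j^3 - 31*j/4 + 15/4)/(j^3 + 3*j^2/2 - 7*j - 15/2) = (j - 1/2)/(j + 1)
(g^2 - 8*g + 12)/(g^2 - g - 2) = (g - 6)/(g + 1)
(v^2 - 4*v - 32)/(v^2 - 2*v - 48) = (v + 4)/(v + 6)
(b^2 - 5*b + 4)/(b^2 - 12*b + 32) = (b - 1)/(b - 8)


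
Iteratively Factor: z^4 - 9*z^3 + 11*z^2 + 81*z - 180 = (z - 5)*(z^3 - 4*z^2 - 9*z + 36) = (z - 5)*(z + 3)*(z^2 - 7*z + 12) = (z - 5)*(z - 3)*(z + 3)*(z - 4)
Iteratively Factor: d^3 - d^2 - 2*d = (d - 2)*(d^2 + d) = (d - 2)*(d + 1)*(d)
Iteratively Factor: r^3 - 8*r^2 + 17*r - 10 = (r - 1)*(r^2 - 7*r + 10) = (r - 2)*(r - 1)*(r - 5)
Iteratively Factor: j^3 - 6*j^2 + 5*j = (j - 5)*(j^2 - j) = j*(j - 5)*(j - 1)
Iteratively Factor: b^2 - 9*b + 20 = (b - 5)*(b - 4)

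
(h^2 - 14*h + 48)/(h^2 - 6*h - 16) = (h - 6)/(h + 2)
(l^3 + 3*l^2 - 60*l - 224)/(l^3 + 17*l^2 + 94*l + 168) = (l - 8)/(l + 6)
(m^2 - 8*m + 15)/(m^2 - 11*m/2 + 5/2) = 2*(m - 3)/(2*m - 1)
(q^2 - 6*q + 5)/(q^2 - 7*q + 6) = (q - 5)/(q - 6)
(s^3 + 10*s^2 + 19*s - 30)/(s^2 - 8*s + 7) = (s^2 + 11*s + 30)/(s - 7)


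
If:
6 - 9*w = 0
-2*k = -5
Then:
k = 5/2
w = 2/3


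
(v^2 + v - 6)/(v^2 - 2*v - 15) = (v - 2)/(v - 5)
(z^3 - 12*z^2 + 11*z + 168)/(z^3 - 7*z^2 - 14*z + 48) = (z - 7)/(z - 2)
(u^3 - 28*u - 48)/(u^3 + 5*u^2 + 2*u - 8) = (u - 6)/(u - 1)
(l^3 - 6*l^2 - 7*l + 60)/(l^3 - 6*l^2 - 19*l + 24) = (l^2 - 9*l + 20)/(l^2 - 9*l + 8)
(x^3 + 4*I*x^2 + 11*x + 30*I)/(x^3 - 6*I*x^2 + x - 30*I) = (x + 5*I)/(x - 5*I)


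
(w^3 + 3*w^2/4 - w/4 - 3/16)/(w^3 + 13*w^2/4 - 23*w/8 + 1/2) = (8*w^2 + 10*w + 3)/(2*(4*w^2 + 15*w - 4))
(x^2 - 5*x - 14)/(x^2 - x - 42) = (x + 2)/(x + 6)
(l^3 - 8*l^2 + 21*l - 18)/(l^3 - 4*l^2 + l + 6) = (l - 3)/(l + 1)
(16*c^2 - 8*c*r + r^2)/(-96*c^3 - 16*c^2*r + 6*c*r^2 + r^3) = (-4*c + r)/(24*c^2 + 10*c*r + r^2)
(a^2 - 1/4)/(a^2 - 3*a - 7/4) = (2*a - 1)/(2*a - 7)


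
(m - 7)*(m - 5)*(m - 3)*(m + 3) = m^4 - 12*m^3 + 26*m^2 + 108*m - 315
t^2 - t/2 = t*(t - 1/2)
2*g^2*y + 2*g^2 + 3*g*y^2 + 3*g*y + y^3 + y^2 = (g + y)*(2*g + y)*(y + 1)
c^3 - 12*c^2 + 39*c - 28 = (c - 7)*(c - 4)*(c - 1)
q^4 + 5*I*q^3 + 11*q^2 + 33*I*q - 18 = (q - 3*I)*(q + I)^2*(q + 6*I)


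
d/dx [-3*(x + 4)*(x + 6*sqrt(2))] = -6*x - 18*sqrt(2) - 12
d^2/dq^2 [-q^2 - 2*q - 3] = -2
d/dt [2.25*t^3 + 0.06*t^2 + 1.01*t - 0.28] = 6.75*t^2 + 0.12*t + 1.01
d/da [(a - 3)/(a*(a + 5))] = (-a^2 + 6*a + 15)/(a^2*(a^2 + 10*a + 25))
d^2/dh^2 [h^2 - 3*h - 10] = 2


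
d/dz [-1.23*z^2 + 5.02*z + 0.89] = 5.02 - 2.46*z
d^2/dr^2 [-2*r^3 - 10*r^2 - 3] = -12*r - 20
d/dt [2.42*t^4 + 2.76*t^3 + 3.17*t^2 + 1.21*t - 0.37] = 9.68*t^3 + 8.28*t^2 + 6.34*t + 1.21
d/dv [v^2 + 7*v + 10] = 2*v + 7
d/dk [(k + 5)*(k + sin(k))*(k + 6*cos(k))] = -(k + 5)*(k + sin(k))*(6*sin(k) - 1) + (k + 5)*(k + 6*cos(k))*(cos(k) + 1) + (k + sin(k))*(k + 6*cos(k))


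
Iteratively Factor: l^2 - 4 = (l - 2)*(l + 2)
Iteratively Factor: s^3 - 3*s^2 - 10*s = (s - 5)*(s^2 + 2*s) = s*(s - 5)*(s + 2)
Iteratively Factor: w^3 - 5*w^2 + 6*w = (w)*(w^2 - 5*w + 6) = w*(w - 2)*(w - 3)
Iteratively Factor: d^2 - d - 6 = (d - 3)*(d + 2)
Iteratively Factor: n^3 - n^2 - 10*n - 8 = (n + 2)*(n^2 - 3*n - 4) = (n - 4)*(n + 2)*(n + 1)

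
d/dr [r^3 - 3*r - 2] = 3*r^2 - 3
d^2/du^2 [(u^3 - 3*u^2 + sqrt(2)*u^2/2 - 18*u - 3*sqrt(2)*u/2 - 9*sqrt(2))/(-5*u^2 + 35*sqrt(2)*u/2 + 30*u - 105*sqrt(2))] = 32*(-7 - 3*sqrt(2))/(5*(4*u^3 - 42*sqrt(2)*u^2 + 294*u - 343*sqrt(2)))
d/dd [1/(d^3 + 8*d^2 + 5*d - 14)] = (-3*d^2 - 16*d - 5)/(d^3 + 8*d^2 + 5*d - 14)^2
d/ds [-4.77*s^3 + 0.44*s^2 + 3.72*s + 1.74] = -14.31*s^2 + 0.88*s + 3.72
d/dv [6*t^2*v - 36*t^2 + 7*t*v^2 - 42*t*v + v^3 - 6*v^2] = 6*t^2 + 14*t*v - 42*t + 3*v^2 - 12*v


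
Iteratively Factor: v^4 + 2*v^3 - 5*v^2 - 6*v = (v)*(v^3 + 2*v^2 - 5*v - 6) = v*(v + 3)*(v^2 - v - 2) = v*(v - 2)*(v + 3)*(v + 1)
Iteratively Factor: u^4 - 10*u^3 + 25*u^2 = (u)*(u^3 - 10*u^2 + 25*u) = u*(u - 5)*(u^2 - 5*u) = u^2*(u - 5)*(u - 5)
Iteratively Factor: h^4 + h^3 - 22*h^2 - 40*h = (h - 5)*(h^3 + 6*h^2 + 8*h) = h*(h - 5)*(h^2 + 6*h + 8) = h*(h - 5)*(h + 4)*(h + 2)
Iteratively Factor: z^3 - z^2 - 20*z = (z - 5)*(z^2 + 4*z) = z*(z - 5)*(z + 4)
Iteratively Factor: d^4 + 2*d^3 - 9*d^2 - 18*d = (d + 2)*(d^3 - 9*d) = d*(d + 2)*(d^2 - 9) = d*(d + 2)*(d + 3)*(d - 3)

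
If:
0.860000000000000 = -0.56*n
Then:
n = -1.54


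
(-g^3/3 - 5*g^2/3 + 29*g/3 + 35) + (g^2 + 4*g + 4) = -g^3/3 - 2*g^2/3 + 41*g/3 + 39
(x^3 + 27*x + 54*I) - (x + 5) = x^3 + 26*x - 5 + 54*I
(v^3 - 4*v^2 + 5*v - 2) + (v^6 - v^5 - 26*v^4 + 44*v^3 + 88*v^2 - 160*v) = v^6 - v^5 - 26*v^4 + 45*v^3 + 84*v^2 - 155*v - 2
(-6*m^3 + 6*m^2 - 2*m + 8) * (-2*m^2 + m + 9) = 12*m^5 - 18*m^4 - 44*m^3 + 36*m^2 - 10*m + 72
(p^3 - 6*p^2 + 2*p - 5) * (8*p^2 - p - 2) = 8*p^5 - 49*p^4 + 20*p^3 - 30*p^2 + p + 10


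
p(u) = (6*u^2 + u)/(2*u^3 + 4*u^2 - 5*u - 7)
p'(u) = (12*u + 1)/(2*u^3 + 4*u^2 - 5*u - 7) + (6*u^2 + u)*(-6*u^2 - 8*u + 5)/(2*u^3 + 4*u^2 - 5*u - 7)^2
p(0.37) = -0.15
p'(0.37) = -0.64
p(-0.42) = -0.15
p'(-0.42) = 1.18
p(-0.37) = -0.10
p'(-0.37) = 0.88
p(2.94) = 0.86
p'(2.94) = -0.38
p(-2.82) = -7.56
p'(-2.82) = -20.10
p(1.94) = 1.89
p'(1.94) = -2.96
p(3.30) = 0.75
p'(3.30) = -0.26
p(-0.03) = 0.00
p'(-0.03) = -0.10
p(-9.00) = -0.44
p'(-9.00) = -0.06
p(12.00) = 0.22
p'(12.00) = -0.02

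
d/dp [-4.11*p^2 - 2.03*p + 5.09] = -8.22*p - 2.03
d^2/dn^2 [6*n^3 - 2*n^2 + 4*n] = 36*n - 4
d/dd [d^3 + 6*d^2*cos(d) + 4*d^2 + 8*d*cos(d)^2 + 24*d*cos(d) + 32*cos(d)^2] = -6*d^2*sin(d) + 3*d^2 - 24*d*sin(d) - 8*d*sin(2*d) + 12*d*cos(d) + 8*d - 32*sin(2*d) + 8*cos(d)^2 + 24*cos(d)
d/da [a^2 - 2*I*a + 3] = 2*a - 2*I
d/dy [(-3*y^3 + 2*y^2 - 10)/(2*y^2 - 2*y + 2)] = (y*(4 - 9*y)*(y^2 - y + 1) + (2*y - 1)*(3*y^3 - 2*y^2 + 10))/(2*(y^2 - y + 1)^2)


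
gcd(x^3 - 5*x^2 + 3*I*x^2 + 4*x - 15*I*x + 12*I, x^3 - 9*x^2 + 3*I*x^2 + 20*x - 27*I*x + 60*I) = x^2 + x*(-4 + 3*I) - 12*I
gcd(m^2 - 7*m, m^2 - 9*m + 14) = m - 7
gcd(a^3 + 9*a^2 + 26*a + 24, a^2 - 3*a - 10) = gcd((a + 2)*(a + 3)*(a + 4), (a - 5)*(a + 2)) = a + 2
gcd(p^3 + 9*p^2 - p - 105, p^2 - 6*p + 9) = p - 3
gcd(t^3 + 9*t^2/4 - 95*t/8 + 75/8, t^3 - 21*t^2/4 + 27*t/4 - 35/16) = t - 5/4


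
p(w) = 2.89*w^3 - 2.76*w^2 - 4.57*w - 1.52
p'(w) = 8.67*w^2 - 5.52*w - 4.57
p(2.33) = 9.40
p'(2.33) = 29.64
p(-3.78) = -179.77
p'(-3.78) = 140.18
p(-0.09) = -1.13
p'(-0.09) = -4.00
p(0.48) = -4.03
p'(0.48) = -5.22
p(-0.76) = -0.91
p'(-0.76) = 4.63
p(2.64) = 20.35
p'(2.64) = 41.28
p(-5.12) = -438.36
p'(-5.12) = 250.97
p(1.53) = -4.62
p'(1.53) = 7.28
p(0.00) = -1.52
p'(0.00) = -4.57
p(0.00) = -1.52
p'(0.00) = -4.57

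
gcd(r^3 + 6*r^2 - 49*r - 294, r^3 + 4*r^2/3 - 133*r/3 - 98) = r^2 - r - 42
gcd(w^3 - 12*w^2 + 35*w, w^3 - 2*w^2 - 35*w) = w^2 - 7*w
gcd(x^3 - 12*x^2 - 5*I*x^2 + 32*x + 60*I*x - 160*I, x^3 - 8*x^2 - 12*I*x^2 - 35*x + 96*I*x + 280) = x^2 + x*(-8 - 5*I) + 40*I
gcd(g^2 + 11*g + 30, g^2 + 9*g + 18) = g + 6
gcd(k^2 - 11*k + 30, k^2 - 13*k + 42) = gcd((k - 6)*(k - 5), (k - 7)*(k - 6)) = k - 6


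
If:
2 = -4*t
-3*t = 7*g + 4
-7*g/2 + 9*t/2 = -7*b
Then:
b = 1/7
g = -5/14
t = -1/2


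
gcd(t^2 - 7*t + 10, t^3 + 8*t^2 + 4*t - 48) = t - 2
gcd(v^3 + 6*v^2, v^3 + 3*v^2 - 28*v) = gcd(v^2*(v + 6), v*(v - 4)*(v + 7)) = v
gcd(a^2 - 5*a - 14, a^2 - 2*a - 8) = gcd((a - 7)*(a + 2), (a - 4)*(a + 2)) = a + 2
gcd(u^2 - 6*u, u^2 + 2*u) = u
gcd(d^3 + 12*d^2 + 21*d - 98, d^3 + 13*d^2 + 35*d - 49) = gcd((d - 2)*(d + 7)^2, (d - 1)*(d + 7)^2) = d^2 + 14*d + 49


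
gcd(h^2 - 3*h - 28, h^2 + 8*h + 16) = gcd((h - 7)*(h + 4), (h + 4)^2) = h + 4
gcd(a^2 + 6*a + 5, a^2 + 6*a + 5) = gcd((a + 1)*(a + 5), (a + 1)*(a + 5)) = a^2 + 6*a + 5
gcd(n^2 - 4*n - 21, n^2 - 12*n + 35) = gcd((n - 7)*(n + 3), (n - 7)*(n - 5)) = n - 7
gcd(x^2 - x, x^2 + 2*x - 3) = x - 1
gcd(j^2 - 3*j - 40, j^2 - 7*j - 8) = j - 8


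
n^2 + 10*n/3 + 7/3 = (n + 1)*(n + 7/3)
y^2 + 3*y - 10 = (y - 2)*(y + 5)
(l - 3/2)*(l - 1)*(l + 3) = l^3 + l^2/2 - 6*l + 9/2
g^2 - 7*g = g*(g - 7)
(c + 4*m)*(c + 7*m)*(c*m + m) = c^3*m + 11*c^2*m^2 + c^2*m + 28*c*m^3 + 11*c*m^2 + 28*m^3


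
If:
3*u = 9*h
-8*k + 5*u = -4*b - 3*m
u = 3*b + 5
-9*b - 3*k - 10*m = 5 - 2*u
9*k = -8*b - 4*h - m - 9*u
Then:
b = -20845/15057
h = 4250/15057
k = 2440/15057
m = 1450/1673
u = 4250/5019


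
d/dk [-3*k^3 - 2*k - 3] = -9*k^2 - 2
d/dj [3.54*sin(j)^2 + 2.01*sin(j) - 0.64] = (7.08*sin(j) + 2.01)*cos(j)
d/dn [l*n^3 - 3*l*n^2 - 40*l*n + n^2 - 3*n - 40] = 3*l*n^2 - 6*l*n - 40*l + 2*n - 3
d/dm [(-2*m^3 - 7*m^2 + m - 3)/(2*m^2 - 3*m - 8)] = (-4*m^4 + 12*m^3 + 67*m^2 + 124*m - 17)/(4*m^4 - 12*m^3 - 23*m^2 + 48*m + 64)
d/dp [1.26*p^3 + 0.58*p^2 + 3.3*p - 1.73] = 3.78*p^2 + 1.16*p + 3.3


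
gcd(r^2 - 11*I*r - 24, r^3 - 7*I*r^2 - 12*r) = r - 3*I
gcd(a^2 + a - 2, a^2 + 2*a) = a + 2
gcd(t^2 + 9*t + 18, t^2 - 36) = t + 6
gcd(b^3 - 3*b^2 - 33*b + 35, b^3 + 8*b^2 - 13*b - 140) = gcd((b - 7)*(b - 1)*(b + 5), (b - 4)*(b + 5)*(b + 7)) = b + 5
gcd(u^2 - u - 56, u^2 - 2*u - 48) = u - 8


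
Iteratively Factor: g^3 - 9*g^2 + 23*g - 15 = (g - 5)*(g^2 - 4*g + 3) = (g - 5)*(g - 1)*(g - 3)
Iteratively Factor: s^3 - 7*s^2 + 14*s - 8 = (s - 4)*(s^2 - 3*s + 2) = (s - 4)*(s - 2)*(s - 1)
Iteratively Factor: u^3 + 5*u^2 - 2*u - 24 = (u - 2)*(u^2 + 7*u + 12) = (u - 2)*(u + 3)*(u + 4)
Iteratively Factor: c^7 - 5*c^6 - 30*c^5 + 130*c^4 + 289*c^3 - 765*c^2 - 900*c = (c + 3)*(c^6 - 8*c^5 - 6*c^4 + 148*c^3 - 155*c^2 - 300*c) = (c - 5)*(c + 3)*(c^5 - 3*c^4 - 21*c^3 + 43*c^2 + 60*c) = (c - 5)*(c + 3)*(c + 4)*(c^4 - 7*c^3 + 7*c^2 + 15*c) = c*(c - 5)*(c + 3)*(c + 4)*(c^3 - 7*c^2 + 7*c + 15) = c*(c - 5)*(c + 1)*(c + 3)*(c + 4)*(c^2 - 8*c + 15) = c*(c - 5)*(c - 3)*(c + 1)*(c + 3)*(c + 4)*(c - 5)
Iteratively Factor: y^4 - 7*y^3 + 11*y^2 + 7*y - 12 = (y + 1)*(y^3 - 8*y^2 + 19*y - 12) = (y - 3)*(y + 1)*(y^2 - 5*y + 4) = (y - 3)*(y - 1)*(y + 1)*(y - 4)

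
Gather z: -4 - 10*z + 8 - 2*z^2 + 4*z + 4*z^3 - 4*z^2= 4*z^3 - 6*z^2 - 6*z + 4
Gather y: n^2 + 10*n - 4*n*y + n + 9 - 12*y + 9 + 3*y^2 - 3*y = n^2 + 11*n + 3*y^2 + y*(-4*n - 15) + 18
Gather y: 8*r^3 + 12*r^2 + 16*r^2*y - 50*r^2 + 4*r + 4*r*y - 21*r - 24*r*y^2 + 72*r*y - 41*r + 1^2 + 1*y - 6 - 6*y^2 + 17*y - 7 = 8*r^3 - 38*r^2 - 58*r + y^2*(-24*r - 6) + y*(16*r^2 + 76*r + 18) - 12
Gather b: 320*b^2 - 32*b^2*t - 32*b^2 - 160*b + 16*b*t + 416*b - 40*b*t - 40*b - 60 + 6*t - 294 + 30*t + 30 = b^2*(288 - 32*t) + b*(216 - 24*t) + 36*t - 324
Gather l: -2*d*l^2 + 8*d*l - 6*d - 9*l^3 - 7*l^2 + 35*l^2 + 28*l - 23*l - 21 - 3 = -6*d - 9*l^3 + l^2*(28 - 2*d) + l*(8*d + 5) - 24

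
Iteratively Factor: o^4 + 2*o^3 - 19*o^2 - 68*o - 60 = (o + 3)*(o^3 - o^2 - 16*o - 20) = (o + 2)*(o + 3)*(o^2 - 3*o - 10) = (o - 5)*(o + 2)*(o + 3)*(o + 2)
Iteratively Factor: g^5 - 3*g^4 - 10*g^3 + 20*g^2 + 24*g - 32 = (g + 2)*(g^4 - 5*g^3 + 20*g - 16) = (g - 2)*(g + 2)*(g^3 - 3*g^2 - 6*g + 8) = (g - 4)*(g - 2)*(g + 2)*(g^2 + g - 2) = (g - 4)*(g - 2)*(g + 2)^2*(g - 1)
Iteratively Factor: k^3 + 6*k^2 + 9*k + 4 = (k + 1)*(k^2 + 5*k + 4) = (k + 1)^2*(k + 4)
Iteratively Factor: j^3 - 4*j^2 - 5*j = (j)*(j^2 - 4*j - 5) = j*(j - 5)*(j + 1)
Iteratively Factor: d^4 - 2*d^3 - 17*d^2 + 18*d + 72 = (d - 4)*(d^3 + 2*d^2 - 9*d - 18) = (d - 4)*(d + 2)*(d^2 - 9) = (d - 4)*(d + 2)*(d + 3)*(d - 3)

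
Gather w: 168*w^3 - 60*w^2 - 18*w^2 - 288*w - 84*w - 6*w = 168*w^3 - 78*w^2 - 378*w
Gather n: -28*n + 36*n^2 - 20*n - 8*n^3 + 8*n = -8*n^3 + 36*n^2 - 40*n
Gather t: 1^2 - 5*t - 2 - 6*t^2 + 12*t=-6*t^2 + 7*t - 1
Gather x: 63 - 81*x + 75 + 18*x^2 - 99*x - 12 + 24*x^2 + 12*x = 42*x^2 - 168*x + 126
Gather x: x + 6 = x + 6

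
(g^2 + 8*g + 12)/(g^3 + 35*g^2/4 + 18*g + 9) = 4/(4*g + 3)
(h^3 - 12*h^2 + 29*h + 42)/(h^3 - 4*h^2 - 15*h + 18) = (h^2 - 6*h - 7)/(h^2 + 2*h - 3)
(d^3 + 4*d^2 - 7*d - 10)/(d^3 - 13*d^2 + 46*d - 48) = (d^2 + 6*d + 5)/(d^2 - 11*d + 24)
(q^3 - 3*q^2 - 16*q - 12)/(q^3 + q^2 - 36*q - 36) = (q + 2)/(q + 6)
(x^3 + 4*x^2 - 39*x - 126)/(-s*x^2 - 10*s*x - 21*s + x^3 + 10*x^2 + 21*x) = (x - 6)/(-s + x)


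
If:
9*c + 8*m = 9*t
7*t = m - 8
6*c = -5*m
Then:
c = -120/11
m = 144/11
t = 8/11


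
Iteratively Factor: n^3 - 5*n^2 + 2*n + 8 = (n + 1)*(n^2 - 6*n + 8) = (n - 4)*(n + 1)*(n - 2)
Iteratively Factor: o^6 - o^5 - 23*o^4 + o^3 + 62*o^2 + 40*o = (o + 4)*(o^5 - 5*o^4 - 3*o^3 + 13*o^2 + 10*o) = (o - 2)*(o + 4)*(o^4 - 3*o^3 - 9*o^2 - 5*o) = o*(o - 2)*(o + 4)*(o^3 - 3*o^2 - 9*o - 5) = o*(o - 2)*(o + 1)*(o + 4)*(o^2 - 4*o - 5) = o*(o - 5)*(o - 2)*(o + 1)*(o + 4)*(o + 1)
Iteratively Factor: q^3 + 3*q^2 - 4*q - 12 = (q + 3)*(q^2 - 4) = (q - 2)*(q + 3)*(q + 2)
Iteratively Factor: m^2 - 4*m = (m)*(m - 4)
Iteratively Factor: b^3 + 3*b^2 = (b)*(b^2 + 3*b) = b^2*(b + 3)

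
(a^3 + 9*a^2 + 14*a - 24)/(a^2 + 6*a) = a + 3 - 4/a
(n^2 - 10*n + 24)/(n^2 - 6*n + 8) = (n - 6)/(n - 2)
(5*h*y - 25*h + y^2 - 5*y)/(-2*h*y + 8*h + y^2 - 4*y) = (-5*h*y + 25*h - y^2 + 5*y)/(2*h*y - 8*h - y^2 + 4*y)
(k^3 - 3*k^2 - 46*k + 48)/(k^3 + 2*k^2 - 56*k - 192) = (k - 1)/(k + 4)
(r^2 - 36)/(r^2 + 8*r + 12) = (r - 6)/(r + 2)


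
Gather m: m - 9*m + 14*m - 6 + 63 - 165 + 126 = 6*m + 18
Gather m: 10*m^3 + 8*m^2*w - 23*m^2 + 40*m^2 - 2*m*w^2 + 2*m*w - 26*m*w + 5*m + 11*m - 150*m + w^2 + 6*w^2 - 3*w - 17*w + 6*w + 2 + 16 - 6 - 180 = 10*m^3 + m^2*(8*w + 17) + m*(-2*w^2 - 24*w - 134) + 7*w^2 - 14*w - 168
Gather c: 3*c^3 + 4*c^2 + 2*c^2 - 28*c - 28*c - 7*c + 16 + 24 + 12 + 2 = 3*c^3 + 6*c^2 - 63*c + 54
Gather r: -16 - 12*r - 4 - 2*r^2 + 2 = -2*r^2 - 12*r - 18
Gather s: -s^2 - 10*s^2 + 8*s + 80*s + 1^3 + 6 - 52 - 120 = -11*s^2 + 88*s - 165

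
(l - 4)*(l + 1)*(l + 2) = l^3 - l^2 - 10*l - 8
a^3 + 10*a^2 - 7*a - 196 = (a - 4)*(a + 7)^2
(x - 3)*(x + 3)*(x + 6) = x^3 + 6*x^2 - 9*x - 54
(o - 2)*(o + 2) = o^2 - 4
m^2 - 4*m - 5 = (m - 5)*(m + 1)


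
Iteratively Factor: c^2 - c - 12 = (c - 4)*(c + 3)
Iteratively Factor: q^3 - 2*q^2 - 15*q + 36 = (q + 4)*(q^2 - 6*q + 9) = (q - 3)*(q + 4)*(q - 3)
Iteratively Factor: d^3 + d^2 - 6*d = (d)*(d^2 + d - 6) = d*(d - 2)*(d + 3)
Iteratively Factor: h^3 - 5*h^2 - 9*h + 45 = (h - 5)*(h^2 - 9) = (h - 5)*(h + 3)*(h - 3)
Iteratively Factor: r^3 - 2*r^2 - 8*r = (r + 2)*(r^2 - 4*r) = r*(r + 2)*(r - 4)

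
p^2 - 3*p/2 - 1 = (p - 2)*(p + 1/2)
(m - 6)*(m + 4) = m^2 - 2*m - 24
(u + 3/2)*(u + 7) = u^2 + 17*u/2 + 21/2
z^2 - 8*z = z*(z - 8)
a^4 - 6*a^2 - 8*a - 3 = (a - 3)*(a + 1)^3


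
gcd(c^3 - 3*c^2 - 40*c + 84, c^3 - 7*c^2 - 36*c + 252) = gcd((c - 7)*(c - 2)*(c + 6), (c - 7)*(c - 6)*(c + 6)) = c^2 - c - 42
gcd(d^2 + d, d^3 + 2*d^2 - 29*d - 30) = d + 1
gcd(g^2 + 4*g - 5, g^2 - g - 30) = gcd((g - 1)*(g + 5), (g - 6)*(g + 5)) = g + 5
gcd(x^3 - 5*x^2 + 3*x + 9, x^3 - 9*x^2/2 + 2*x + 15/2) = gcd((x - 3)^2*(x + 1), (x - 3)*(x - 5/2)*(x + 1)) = x^2 - 2*x - 3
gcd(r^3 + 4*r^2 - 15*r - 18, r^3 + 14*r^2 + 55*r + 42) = r^2 + 7*r + 6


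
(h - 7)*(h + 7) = h^2 - 49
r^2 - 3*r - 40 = (r - 8)*(r + 5)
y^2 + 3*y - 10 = (y - 2)*(y + 5)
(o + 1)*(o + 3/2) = o^2 + 5*o/2 + 3/2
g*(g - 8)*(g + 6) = g^3 - 2*g^2 - 48*g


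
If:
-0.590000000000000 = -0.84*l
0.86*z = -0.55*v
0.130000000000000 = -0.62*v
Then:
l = 0.70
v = -0.21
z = 0.13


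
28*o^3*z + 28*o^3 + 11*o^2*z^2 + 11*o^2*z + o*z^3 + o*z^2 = (4*o + z)*(7*o + z)*(o*z + o)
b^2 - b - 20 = (b - 5)*(b + 4)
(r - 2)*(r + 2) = r^2 - 4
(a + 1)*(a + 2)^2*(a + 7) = a^4 + 12*a^3 + 43*a^2 + 60*a + 28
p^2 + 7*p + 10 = (p + 2)*(p + 5)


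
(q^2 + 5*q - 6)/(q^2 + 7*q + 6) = (q - 1)/(q + 1)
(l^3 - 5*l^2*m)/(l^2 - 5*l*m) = l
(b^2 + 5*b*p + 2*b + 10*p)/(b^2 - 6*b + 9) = (b^2 + 5*b*p + 2*b + 10*p)/(b^2 - 6*b + 9)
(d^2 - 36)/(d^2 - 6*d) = (d + 6)/d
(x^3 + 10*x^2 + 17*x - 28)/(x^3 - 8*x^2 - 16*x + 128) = (x^2 + 6*x - 7)/(x^2 - 12*x + 32)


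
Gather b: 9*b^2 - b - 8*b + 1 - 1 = 9*b^2 - 9*b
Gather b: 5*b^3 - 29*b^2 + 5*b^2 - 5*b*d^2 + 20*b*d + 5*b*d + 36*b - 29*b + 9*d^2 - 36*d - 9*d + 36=5*b^3 - 24*b^2 + b*(-5*d^2 + 25*d + 7) + 9*d^2 - 45*d + 36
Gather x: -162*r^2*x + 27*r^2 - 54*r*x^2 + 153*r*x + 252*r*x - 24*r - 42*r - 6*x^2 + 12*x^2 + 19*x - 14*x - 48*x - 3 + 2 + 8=27*r^2 - 66*r + x^2*(6 - 54*r) + x*(-162*r^2 + 405*r - 43) + 7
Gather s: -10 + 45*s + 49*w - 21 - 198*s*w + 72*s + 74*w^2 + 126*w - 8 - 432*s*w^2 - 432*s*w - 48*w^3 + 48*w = s*(-432*w^2 - 630*w + 117) - 48*w^3 + 74*w^2 + 223*w - 39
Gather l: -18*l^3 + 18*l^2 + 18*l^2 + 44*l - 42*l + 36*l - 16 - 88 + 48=-18*l^3 + 36*l^2 + 38*l - 56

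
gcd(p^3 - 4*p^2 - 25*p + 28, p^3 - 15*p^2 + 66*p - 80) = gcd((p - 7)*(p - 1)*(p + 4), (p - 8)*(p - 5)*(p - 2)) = 1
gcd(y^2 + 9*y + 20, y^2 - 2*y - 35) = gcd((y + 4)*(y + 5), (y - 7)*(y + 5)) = y + 5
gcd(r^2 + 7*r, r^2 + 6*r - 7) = r + 7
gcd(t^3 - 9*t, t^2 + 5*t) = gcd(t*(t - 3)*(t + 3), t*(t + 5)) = t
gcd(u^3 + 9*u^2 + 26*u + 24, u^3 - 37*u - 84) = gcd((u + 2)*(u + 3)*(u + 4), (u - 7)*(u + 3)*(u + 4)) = u^2 + 7*u + 12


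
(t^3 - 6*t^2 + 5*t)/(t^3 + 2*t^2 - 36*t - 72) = t*(t^2 - 6*t + 5)/(t^3 + 2*t^2 - 36*t - 72)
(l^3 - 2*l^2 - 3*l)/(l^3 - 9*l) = (l + 1)/(l + 3)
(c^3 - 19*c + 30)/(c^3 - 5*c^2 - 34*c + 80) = (c - 3)/(c - 8)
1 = 1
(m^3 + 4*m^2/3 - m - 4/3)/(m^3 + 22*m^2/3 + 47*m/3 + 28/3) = (3*m^2 + m - 4)/(3*m^2 + 19*m + 28)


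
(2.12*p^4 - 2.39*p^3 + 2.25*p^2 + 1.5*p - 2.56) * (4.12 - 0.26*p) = -0.5512*p^5 + 9.3558*p^4 - 10.4318*p^3 + 8.88*p^2 + 6.8456*p - 10.5472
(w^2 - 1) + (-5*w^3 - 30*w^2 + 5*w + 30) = -5*w^3 - 29*w^2 + 5*w + 29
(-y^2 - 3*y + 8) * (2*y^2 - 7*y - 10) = -2*y^4 + y^3 + 47*y^2 - 26*y - 80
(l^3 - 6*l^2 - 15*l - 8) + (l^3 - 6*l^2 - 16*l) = 2*l^3 - 12*l^2 - 31*l - 8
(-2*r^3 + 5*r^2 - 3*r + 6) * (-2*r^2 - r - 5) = 4*r^5 - 8*r^4 + 11*r^3 - 34*r^2 + 9*r - 30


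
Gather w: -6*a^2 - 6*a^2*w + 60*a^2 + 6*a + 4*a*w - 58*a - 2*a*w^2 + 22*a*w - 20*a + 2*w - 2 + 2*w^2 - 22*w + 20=54*a^2 - 72*a + w^2*(2 - 2*a) + w*(-6*a^2 + 26*a - 20) + 18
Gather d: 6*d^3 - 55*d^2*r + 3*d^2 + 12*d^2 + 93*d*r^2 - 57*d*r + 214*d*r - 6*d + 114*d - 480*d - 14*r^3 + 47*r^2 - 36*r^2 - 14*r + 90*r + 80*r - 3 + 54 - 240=6*d^3 + d^2*(15 - 55*r) + d*(93*r^2 + 157*r - 372) - 14*r^3 + 11*r^2 + 156*r - 189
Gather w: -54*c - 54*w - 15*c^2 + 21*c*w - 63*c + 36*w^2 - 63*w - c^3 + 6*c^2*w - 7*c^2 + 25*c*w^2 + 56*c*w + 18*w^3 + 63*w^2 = -c^3 - 22*c^2 - 117*c + 18*w^3 + w^2*(25*c + 99) + w*(6*c^2 + 77*c - 117)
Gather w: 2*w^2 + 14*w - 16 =2*w^2 + 14*w - 16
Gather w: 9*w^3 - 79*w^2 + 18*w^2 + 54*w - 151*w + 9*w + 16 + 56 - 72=9*w^3 - 61*w^2 - 88*w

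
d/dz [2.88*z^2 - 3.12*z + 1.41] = 5.76*z - 3.12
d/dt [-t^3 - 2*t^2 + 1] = t*(-3*t - 4)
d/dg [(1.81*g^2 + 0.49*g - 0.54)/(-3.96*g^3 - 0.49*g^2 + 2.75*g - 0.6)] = (7.1676*g^4 + 3.8808*g^3 - 1.1976*g^2 - 2.7012*g + 1.191)/(15.6816*g^6 + 3.8808*g^5 - 21.5399*g^4 + 2.057*g^3 + 8.1505*g^2 - 3.3*g + 0.36)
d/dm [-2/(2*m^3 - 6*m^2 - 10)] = 3*m*(m - 2)/(-m^3 + 3*m^2 + 5)^2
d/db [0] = 0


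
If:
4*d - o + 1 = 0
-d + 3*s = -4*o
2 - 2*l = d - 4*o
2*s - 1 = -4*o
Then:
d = -1/18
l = 31/12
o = 7/9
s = -19/18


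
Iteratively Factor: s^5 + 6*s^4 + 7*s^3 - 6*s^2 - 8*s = (s + 4)*(s^4 + 2*s^3 - s^2 - 2*s) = (s + 2)*(s + 4)*(s^3 - s) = (s - 1)*(s + 2)*(s + 4)*(s^2 + s) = s*(s - 1)*(s + 2)*(s + 4)*(s + 1)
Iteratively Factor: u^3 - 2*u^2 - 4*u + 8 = (u - 2)*(u^2 - 4) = (u - 2)^2*(u + 2)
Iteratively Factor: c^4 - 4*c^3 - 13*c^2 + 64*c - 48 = (c - 3)*(c^3 - c^2 - 16*c + 16) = (c - 3)*(c + 4)*(c^2 - 5*c + 4) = (c - 3)*(c - 1)*(c + 4)*(c - 4)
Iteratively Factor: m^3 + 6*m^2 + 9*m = (m)*(m^2 + 6*m + 9) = m*(m + 3)*(m + 3)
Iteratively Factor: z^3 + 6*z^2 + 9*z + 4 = (z + 1)*(z^2 + 5*z + 4) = (z + 1)^2*(z + 4)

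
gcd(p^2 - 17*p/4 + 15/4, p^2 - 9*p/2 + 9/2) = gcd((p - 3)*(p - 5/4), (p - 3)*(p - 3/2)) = p - 3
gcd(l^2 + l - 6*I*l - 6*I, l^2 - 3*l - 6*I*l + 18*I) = l - 6*I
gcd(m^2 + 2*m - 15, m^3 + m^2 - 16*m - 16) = 1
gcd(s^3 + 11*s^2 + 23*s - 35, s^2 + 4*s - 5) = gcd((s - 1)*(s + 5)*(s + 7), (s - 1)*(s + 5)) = s^2 + 4*s - 5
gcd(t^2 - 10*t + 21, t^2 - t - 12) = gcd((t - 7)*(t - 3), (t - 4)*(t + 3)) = 1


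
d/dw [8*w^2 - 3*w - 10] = 16*w - 3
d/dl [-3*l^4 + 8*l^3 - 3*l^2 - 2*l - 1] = -12*l^3 + 24*l^2 - 6*l - 2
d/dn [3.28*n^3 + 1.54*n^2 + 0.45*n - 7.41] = 9.84*n^2 + 3.08*n + 0.45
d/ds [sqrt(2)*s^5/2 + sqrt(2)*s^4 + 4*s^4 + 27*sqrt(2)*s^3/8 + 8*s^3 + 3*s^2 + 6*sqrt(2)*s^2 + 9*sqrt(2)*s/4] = 5*sqrt(2)*s^4/2 + 4*sqrt(2)*s^3 + 16*s^3 + 81*sqrt(2)*s^2/8 + 24*s^2 + 6*s + 12*sqrt(2)*s + 9*sqrt(2)/4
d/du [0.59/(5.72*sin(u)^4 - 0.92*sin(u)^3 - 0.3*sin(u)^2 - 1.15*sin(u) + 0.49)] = (-13.4992*sin(u)^3 + 1.6284*sin(u)^2 + 0.354*sin(u) + 0.6785)*cos(u)/(-5.72*sin(u)^4 + 0.92*sin(u)^3 + 0.3*sin(u)^2 + 1.15*sin(u) - 0.49)^2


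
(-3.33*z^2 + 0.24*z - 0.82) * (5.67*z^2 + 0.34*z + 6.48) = -18.8811*z^4 + 0.2286*z^3 - 26.1462*z^2 + 1.2764*z - 5.3136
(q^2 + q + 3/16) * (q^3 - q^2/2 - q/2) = q^5 + q^4/2 - 13*q^3/16 - 19*q^2/32 - 3*q/32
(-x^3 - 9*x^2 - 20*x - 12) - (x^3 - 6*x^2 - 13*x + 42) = -2*x^3 - 3*x^2 - 7*x - 54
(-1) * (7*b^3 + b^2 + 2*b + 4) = -7*b^3 - b^2 - 2*b - 4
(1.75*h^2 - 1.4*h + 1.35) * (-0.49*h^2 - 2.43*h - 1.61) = -0.8575*h^4 - 3.5665*h^3 - 0.077*h^2 - 1.0265*h - 2.1735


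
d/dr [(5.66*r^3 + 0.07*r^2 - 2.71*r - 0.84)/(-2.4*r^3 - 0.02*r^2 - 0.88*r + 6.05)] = (-7.105427357601e-15*r^5 + 0.0548000000000001*r^4 - 22.9696*r^3 + 96.5652*r^2 + 0.8134*r - 17.1347)/(5.76*r^6 + 0.096*r^5 + 4.2244*r^4 - 29.0048*r^3 + 0.5324*r^2 - 10.648*r + 36.6025)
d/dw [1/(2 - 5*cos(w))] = -5*sin(w)/(5*cos(w) - 2)^2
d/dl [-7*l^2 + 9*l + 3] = 9 - 14*l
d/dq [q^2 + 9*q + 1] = 2*q + 9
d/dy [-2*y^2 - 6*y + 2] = -4*y - 6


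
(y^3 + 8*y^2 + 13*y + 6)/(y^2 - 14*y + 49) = (y^3 + 8*y^2 + 13*y + 6)/(y^2 - 14*y + 49)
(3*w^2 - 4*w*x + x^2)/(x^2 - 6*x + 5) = (3*w^2 - 4*w*x + x^2)/(x^2 - 6*x + 5)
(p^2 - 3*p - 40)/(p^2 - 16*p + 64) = (p + 5)/(p - 8)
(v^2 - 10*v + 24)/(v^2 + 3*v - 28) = (v - 6)/(v + 7)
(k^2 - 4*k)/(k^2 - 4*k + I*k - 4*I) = k/(k + I)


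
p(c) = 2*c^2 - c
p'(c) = 4*c - 1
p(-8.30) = 146.08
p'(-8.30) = -34.20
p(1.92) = 5.45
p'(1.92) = 6.68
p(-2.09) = 10.83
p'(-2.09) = -9.36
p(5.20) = 48.88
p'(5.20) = 19.80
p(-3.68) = 30.76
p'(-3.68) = -15.72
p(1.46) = 2.80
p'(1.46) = 4.84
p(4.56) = 37.03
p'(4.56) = 17.24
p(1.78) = 4.56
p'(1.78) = 6.12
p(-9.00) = 171.00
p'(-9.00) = -37.00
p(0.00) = 0.00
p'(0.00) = -1.00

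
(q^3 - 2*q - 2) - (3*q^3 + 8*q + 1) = -2*q^3 - 10*q - 3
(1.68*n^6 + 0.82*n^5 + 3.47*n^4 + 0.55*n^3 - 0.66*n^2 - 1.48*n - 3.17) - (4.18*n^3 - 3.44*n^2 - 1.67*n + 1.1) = 1.68*n^6 + 0.82*n^5 + 3.47*n^4 - 3.63*n^3 + 2.78*n^2 + 0.19*n - 4.27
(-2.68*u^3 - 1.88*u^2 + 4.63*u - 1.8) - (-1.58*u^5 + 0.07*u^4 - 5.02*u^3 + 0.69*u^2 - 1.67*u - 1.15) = 1.58*u^5 - 0.07*u^4 + 2.34*u^3 - 2.57*u^2 + 6.3*u - 0.65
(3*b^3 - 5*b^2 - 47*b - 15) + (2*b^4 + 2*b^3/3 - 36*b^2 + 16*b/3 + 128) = 2*b^4 + 11*b^3/3 - 41*b^2 - 125*b/3 + 113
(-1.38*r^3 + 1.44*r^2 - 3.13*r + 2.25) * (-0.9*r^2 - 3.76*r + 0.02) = 1.242*r^5 + 3.8928*r^4 - 2.625*r^3 + 9.7726*r^2 - 8.5226*r + 0.045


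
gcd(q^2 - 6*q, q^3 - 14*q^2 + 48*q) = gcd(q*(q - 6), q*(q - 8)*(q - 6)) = q^2 - 6*q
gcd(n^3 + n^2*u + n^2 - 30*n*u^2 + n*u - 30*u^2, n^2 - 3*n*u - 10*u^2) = -n + 5*u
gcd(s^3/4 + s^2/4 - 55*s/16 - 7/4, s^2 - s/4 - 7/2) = 1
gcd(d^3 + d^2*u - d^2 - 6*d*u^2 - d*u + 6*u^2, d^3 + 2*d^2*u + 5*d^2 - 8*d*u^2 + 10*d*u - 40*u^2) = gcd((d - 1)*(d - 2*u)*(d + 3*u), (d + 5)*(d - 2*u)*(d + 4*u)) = -d + 2*u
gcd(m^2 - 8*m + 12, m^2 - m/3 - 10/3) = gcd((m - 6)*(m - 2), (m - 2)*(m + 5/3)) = m - 2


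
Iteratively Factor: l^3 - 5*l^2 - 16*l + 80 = (l - 4)*(l^2 - l - 20) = (l - 5)*(l - 4)*(l + 4)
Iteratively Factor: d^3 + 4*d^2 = (d)*(d^2 + 4*d) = d^2*(d + 4)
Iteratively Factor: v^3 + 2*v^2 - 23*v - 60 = (v + 4)*(v^2 - 2*v - 15) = (v + 3)*(v + 4)*(v - 5)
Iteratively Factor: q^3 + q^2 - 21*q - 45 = (q + 3)*(q^2 - 2*q - 15) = (q - 5)*(q + 3)*(q + 3)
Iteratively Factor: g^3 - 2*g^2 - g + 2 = (g + 1)*(g^2 - 3*g + 2) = (g - 2)*(g + 1)*(g - 1)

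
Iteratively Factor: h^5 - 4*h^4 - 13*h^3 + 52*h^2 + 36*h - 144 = (h + 3)*(h^4 - 7*h^3 + 8*h^2 + 28*h - 48) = (h + 2)*(h + 3)*(h^3 - 9*h^2 + 26*h - 24) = (h - 2)*(h + 2)*(h + 3)*(h^2 - 7*h + 12) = (h - 3)*(h - 2)*(h + 2)*(h + 3)*(h - 4)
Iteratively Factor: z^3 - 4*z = (z + 2)*(z^2 - 2*z) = z*(z + 2)*(z - 2)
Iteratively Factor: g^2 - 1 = (g - 1)*(g + 1)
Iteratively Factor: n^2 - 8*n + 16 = (n - 4)*(n - 4)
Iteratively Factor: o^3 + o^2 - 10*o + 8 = (o - 1)*(o^2 + 2*o - 8) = (o - 1)*(o + 4)*(o - 2)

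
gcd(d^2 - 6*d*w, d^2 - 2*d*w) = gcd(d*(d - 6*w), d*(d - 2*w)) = d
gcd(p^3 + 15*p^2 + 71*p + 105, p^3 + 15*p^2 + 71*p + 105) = p^3 + 15*p^2 + 71*p + 105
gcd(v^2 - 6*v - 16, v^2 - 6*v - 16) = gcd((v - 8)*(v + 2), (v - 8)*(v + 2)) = v^2 - 6*v - 16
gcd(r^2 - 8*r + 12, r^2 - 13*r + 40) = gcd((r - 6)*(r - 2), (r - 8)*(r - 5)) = 1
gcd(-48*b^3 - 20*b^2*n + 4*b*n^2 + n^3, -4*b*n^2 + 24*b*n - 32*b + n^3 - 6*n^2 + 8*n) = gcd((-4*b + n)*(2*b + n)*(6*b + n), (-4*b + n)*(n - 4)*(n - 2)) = 4*b - n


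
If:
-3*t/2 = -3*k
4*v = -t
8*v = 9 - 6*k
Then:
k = 9/2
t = 9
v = -9/4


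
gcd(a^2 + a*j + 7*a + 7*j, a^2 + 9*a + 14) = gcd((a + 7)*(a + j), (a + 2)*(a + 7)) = a + 7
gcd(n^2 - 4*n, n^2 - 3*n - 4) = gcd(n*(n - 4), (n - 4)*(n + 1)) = n - 4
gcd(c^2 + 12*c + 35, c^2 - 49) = c + 7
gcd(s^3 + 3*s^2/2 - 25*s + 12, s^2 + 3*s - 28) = s - 4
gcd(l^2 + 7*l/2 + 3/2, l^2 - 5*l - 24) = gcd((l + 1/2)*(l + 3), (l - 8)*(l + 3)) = l + 3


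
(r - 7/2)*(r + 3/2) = r^2 - 2*r - 21/4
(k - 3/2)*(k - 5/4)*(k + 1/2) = k^3 - 9*k^2/4 + k/2 + 15/16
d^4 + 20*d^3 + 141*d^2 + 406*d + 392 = (d + 2)*(d + 4)*(d + 7)^2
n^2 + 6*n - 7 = (n - 1)*(n + 7)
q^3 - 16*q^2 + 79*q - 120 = (q - 8)*(q - 5)*(q - 3)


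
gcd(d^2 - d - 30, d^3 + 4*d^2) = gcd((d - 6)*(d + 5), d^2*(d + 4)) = 1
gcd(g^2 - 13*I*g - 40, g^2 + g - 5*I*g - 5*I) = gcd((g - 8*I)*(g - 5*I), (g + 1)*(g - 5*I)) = g - 5*I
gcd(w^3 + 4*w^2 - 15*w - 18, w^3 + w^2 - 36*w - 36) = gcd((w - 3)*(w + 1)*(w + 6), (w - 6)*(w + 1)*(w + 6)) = w^2 + 7*w + 6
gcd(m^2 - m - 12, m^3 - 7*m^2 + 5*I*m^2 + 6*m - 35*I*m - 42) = 1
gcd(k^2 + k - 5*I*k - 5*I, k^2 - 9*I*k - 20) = k - 5*I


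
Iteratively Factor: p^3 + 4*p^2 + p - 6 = (p + 3)*(p^2 + p - 2) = (p - 1)*(p + 3)*(p + 2)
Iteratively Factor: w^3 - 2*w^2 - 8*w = (w)*(w^2 - 2*w - 8) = w*(w + 2)*(w - 4)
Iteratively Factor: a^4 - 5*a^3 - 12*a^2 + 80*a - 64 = (a - 1)*(a^3 - 4*a^2 - 16*a + 64) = (a - 4)*(a - 1)*(a^2 - 16) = (a - 4)^2*(a - 1)*(a + 4)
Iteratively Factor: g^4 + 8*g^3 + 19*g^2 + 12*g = (g + 4)*(g^3 + 4*g^2 + 3*g) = g*(g + 4)*(g^2 + 4*g + 3) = g*(g + 1)*(g + 4)*(g + 3)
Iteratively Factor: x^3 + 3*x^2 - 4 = (x + 2)*(x^2 + x - 2) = (x + 2)^2*(x - 1)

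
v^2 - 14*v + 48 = (v - 8)*(v - 6)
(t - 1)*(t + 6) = t^2 + 5*t - 6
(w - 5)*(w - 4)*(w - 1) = w^3 - 10*w^2 + 29*w - 20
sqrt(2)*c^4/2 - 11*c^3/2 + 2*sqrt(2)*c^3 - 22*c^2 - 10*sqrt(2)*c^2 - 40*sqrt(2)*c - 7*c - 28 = (c + 4)*(c - 7*sqrt(2))*(c + sqrt(2))*(sqrt(2)*c/2 + 1/2)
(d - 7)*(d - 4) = d^2 - 11*d + 28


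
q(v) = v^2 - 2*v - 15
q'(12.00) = 22.00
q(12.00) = 105.00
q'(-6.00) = -14.00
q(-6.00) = 33.00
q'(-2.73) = -7.46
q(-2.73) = -2.09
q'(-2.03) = -6.06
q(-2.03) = -6.82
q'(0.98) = -0.04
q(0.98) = -16.00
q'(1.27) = 0.54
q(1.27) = -15.93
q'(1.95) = 1.90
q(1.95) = -15.10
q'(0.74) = -0.52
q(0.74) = -15.93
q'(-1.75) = -5.50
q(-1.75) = -8.44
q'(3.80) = 5.60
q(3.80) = -8.16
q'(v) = 2*v - 2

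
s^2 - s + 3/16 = (s - 3/4)*(s - 1/4)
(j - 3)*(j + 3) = j^2 - 9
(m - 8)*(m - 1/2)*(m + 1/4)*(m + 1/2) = m^4 - 31*m^3/4 - 9*m^2/4 + 31*m/16 + 1/2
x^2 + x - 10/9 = (x - 2/3)*(x + 5/3)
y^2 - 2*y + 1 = (y - 1)^2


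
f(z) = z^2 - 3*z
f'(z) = 2*z - 3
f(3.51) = 1.79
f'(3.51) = 4.02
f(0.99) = -1.99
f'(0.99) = -1.02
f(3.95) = 3.75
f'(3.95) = 4.90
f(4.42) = 6.28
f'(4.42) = 5.84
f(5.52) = 13.91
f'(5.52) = 8.04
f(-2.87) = 16.85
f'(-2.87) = -8.74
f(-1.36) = 5.93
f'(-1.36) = -5.72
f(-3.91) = 27.02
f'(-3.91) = -10.82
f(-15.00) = 270.00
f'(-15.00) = -33.00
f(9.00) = 54.00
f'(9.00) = 15.00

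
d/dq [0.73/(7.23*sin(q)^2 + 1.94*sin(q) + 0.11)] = -(10.5558*sin(q) + 1.4162)*cos(q)/(7.23*sin(q)^2 + 1.94*sin(q) + 0.11)^2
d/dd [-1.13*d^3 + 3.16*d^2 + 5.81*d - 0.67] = -3.39*d^2 + 6.32*d + 5.81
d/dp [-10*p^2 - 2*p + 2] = -20*p - 2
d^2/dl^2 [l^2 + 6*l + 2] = 2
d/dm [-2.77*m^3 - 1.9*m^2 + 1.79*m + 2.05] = -8.31*m^2 - 3.8*m + 1.79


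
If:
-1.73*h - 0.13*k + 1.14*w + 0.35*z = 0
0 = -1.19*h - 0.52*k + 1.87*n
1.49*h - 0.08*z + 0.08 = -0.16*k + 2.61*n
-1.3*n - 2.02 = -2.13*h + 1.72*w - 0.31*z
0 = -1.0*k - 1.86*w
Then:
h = 1.00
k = -0.66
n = 0.45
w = 0.35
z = 3.53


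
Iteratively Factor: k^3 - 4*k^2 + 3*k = (k - 3)*(k^2 - k) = (k - 3)*(k - 1)*(k)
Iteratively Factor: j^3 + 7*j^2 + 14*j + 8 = (j + 2)*(j^2 + 5*j + 4) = (j + 1)*(j + 2)*(j + 4)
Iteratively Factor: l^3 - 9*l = (l - 3)*(l^2 + 3*l) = l*(l - 3)*(l + 3)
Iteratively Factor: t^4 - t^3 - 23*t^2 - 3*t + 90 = (t - 5)*(t^3 + 4*t^2 - 3*t - 18) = (t - 5)*(t - 2)*(t^2 + 6*t + 9) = (t - 5)*(t - 2)*(t + 3)*(t + 3)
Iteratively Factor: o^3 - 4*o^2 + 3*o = (o)*(o^2 - 4*o + 3) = o*(o - 3)*(o - 1)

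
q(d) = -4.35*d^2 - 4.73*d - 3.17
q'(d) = -8.7*d - 4.73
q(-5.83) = -123.45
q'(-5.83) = 45.99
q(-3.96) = -52.65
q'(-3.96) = 29.72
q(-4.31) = -63.59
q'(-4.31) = 32.77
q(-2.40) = -16.87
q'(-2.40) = 16.15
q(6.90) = -242.91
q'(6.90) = -64.76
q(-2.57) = -19.75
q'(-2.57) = 17.63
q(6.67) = -228.25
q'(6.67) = -62.76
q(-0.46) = -1.91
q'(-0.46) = -0.73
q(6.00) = -188.15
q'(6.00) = -56.93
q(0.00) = -3.17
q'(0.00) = -4.73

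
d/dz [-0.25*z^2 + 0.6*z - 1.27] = 0.6 - 0.5*z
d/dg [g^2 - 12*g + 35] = 2*g - 12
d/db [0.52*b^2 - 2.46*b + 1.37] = 1.04*b - 2.46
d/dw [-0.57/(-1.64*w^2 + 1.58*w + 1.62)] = (0.9006 - 1.8696*w)/(-1.64*w^2 + 1.58*w + 1.62)^2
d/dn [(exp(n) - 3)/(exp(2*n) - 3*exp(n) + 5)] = (-(exp(n) - 3)*(2*exp(n) - 3) + exp(2*n) - 3*exp(n) + 5)*exp(n)/(exp(2*n) - 3*exp(n) + 5)^2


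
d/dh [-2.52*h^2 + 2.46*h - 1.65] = 2.46 - 5.04*h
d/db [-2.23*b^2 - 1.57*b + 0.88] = -4.46*b - 1.57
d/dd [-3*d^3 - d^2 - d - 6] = -9*d^2 - 2*d - 1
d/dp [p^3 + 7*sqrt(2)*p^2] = p*(3*p + 14*sqrt(2))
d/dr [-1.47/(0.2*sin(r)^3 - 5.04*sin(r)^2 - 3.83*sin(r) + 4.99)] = (0.882*sin(r)^2 - 14.8176*sin(r) - 5.6301)*cos(r)/(0.2*sin(r)^3 - 5.04*sin(r)^2 - 3.83*sin(r) + 4.99)^2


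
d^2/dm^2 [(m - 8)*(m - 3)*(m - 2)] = 6*m - 26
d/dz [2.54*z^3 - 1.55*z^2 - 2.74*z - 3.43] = 7.62*z^2 - 3.1*z - 2.74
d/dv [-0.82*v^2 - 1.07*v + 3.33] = -1.64*v - 1.07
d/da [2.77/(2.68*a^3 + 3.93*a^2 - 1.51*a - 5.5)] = (-22.2708*a^2 - 21.7722*a + 4.1827)/(2.68*a^3 + 3.93*a^2 - 1.51*a - 5.5)^2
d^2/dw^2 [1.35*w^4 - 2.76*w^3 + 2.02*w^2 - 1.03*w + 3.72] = 16.2*w^2 - 16.56*w + 4.04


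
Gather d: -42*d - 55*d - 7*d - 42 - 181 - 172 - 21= -104*d - 416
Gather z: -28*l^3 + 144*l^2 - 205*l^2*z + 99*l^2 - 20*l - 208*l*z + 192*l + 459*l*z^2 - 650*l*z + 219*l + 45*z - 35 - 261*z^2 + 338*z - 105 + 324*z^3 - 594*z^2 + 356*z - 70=-28*l^3 + 243*l^2 + 391*l + 324*z^3 + z^2*(459*l - 855) + z*(-205*l^2 - 858*l + 739) - 210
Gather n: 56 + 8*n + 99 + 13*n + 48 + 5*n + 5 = 26*n + 208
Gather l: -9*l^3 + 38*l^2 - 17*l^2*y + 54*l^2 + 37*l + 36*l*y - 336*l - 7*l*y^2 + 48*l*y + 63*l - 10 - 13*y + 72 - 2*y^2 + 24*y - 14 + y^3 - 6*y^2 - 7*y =-9*l^3 + l^2*(92 - 17*y) + l*(-7*y^2 + 84*y - 236) + y^3 - 8*y^2 + 4*y + 48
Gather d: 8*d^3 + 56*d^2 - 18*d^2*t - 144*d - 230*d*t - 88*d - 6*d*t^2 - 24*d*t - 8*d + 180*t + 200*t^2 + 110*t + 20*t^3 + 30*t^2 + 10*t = 8*d^3 + d^2*(56 - 18*t) + d*(-6*t^2 - 254*t - 240) + 20*t^3 + 230*t^2 + 300*t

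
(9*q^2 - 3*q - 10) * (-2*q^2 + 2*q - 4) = -18*q^4 + 24*q^3 - 22*q^2 - 8*q + 40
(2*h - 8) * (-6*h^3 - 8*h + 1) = -12*h^4 + 48*h^3 - 16*h^2 + 66*h - 8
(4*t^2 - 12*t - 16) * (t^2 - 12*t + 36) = 4*t^4 - 60*t^3 + 272*t^2 - 240*t - 576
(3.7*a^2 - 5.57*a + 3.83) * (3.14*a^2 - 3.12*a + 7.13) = 11.618*a^4 - 29.0338*a^3 + 55.7856*a^2 - 51.6637*a + 27.3079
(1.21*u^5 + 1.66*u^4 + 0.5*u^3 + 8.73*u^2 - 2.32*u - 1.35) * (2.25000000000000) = 2.7225*u^5 + 3.735*u^4 + 1.125*u^3 + 19.6425*u^2 - 5.22*u - 3.0375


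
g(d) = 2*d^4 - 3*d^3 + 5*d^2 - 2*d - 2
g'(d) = 8*d^3 - 9*d^2 + 10*d - 2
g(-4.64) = 1341.67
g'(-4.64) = -1041.35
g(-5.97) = 3367.02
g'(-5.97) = -2084.68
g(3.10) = 135.18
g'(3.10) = 180.84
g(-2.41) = 141.32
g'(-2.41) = -190.35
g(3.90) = 350.98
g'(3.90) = 374.66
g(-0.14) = -1.61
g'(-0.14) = -3.60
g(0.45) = -2.08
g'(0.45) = 1.41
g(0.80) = -1.12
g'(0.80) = 4.34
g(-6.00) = 3430.00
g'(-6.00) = -2114.00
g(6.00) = 2110.00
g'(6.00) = 1462.00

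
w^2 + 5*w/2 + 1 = (w + 1/2)*(w + 2)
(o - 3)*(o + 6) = o^2 + 3*o - 18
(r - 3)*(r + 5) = r^2 + 2*r - 15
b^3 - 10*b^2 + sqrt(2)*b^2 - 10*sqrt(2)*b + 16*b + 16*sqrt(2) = (b - 8)*(b - 2)*(b + sqrt(2))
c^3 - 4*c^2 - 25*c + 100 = (c - 5)*(c - 4)*(c + 5)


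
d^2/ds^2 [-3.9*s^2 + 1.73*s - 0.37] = -7.80000000000000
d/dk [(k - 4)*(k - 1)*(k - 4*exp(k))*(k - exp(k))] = (1 - exp(k))*(k - 4)*(k - 1)*(k - 4*exp(k)) - (k - 4)*(k - 1)*(k - exp(k))*(4*exp(k) - 1) + (k - 4)*(k - 4*exp(k))*(k - exp(k)) + (k - 1)*(k - 4*exp(k))*(k - exp(k))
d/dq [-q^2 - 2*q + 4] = -2*q - 2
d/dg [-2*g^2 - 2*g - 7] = -4*g - 2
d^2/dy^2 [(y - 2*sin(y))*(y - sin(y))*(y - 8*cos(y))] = 3*y^2*sin(y) + 8*y^2*cos(y) + 32*y*sin(y) - 48*y*sin(2*y) - 12*y*cos(y) + 4*y*cos(2*y) + 6*y - 6*sin(y) + 4*sin(2*y) - 12*cos(y) + 48*cos(2*y) - 36*cos(3*y)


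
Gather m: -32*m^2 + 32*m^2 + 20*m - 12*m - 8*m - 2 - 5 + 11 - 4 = 0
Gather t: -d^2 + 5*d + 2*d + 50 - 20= -d^2 + 7*d + 30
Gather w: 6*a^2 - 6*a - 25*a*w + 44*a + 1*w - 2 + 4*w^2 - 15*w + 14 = 6*a^2 + 38*a + 4*w^2 + w*(-25*a - 14) + 12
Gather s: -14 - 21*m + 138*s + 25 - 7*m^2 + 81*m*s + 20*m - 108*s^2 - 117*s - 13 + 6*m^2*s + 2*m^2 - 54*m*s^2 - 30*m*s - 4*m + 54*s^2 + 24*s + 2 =-5*m^2 - 5*m + s^2*(-54*m - 54) + s*(6*m^2 + 51*m + 45)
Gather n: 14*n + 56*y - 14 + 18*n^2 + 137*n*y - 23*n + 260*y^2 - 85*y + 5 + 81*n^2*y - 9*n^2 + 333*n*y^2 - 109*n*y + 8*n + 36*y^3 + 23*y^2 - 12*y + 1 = n^2*(81*y + 9) + n*(333*y^2 + 28*y - 1) + 36*y^3 + 283*y^2 - 41*y - 8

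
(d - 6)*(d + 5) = d^2 - d - 30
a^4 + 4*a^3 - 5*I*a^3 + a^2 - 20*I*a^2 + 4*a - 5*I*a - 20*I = (a + 4)*(a - 5*I)*(a - I)*(a + I)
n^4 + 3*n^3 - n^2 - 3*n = n*(n - 1)*(n + 1)*(n + 3)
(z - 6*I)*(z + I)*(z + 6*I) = z^3 + I*z^2 + 36*z + 36*I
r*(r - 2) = r^2 - 2*r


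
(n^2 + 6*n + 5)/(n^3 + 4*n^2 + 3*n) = (n + 5)/(n*(n + 3))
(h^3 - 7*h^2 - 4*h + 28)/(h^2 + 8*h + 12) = (h^2 - 9*h + 14)/(h + 6)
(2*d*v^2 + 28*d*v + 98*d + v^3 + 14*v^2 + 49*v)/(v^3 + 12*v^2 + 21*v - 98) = (2*d + v)/(v - 2)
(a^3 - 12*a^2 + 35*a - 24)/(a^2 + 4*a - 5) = (a^2 - 11*a + 24)/(a + 5)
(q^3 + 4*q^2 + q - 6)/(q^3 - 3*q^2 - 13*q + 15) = (q + 2)/(q - 5)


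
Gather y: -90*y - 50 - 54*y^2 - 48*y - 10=-54*y^2 - 138*y - 60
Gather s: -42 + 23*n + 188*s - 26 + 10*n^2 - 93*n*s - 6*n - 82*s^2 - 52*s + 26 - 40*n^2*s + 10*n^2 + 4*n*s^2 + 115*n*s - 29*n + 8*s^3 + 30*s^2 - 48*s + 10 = 20*n^2 - 12*n + 8*s^3 + s^2*(4*n - 52) + s*(-40*n^2 + 22*n + 88) - 32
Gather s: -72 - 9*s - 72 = -9*s - 144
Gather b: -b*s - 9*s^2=-b*s - 9*s^2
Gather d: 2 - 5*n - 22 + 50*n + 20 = 45*n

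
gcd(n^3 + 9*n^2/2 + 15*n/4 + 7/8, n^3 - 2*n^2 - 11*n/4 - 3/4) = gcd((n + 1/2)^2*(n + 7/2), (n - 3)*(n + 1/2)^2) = n^2 + n + 1/4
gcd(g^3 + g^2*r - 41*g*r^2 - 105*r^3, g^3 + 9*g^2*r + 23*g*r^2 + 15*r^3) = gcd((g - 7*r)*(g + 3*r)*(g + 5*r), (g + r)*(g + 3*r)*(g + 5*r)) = g^2 + 8*g*r + 15*r^2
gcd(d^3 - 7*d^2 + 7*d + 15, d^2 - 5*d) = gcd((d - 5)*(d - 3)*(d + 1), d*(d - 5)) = d - 5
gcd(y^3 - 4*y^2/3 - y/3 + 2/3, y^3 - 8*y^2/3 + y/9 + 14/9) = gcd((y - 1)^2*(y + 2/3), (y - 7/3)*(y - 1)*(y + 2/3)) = y^2 - y/3 - 2/3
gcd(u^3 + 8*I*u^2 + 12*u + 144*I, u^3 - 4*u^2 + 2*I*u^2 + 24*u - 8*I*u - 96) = u^2 + 2*I*u + 24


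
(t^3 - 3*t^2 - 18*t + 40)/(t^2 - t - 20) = t - 2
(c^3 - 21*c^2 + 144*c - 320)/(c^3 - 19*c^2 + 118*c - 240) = (c - 8)/(c - 6)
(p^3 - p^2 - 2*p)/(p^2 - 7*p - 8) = p*(p - 2)/(p - 8)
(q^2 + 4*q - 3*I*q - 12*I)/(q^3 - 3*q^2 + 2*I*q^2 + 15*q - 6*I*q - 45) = (q + 4)/(q^2 + q*(-3 + 5*I) - 15*I)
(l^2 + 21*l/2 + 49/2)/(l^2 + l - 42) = (l + 7/2)/(l - 6)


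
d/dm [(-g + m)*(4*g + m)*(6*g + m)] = 14*g^2 + 18*g*m + 3*m^2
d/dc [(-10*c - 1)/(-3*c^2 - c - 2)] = (30*c^2 + 10*c - (6*c + 1)*(10*c + 1) + 20)/(3*c^2 + c + 2)^2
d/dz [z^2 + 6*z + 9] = 2*z + 6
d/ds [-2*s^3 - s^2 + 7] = 2*s*(-3*s - 1)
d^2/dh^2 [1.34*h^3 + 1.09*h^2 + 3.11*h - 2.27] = 8.04*h + 2.18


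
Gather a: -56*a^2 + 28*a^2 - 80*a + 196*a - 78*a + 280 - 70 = -28*a^2 + 38*a + 210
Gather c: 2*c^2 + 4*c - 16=2*c^2 + 4*c - 16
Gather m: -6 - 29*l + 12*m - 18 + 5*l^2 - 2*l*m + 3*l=5*l^2 - 26*l + m*(12 - 2*l) - 24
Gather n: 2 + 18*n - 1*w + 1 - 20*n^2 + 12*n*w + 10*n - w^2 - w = -20*n^2 + n*(12*w + 28) - w^2 - 2*w + 3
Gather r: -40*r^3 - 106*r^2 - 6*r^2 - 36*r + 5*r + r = -40*r^3 - 112*r^2 - 30*r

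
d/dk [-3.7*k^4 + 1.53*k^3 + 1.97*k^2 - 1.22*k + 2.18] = -14.8*k^3 + 4.59*k^2 + 3.94*k - 1.22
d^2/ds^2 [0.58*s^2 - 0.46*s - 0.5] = 1.16000000000000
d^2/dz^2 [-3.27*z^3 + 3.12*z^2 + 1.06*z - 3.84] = 6.24 - 19.62*z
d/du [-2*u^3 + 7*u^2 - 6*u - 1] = -6*u^2 + 14*u - 6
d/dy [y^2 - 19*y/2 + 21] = 2*y - 19/2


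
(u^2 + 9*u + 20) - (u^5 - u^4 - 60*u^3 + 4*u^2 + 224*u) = -u^5 + u^4 + 60*u^3 - 3*u^2 - 215*u + 20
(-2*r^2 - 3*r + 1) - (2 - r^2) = -r^2 - 3*r - 1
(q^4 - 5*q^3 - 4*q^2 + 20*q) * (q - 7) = q^5 - 12*q^4 + 31*q^3 + 48*q^2 - 140*q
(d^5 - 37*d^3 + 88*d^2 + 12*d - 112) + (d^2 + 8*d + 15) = d^5 - 37*d^3 + 89*d^2 + 20*d - 97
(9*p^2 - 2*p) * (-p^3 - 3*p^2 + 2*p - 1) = -9*p^5 - 25*p^4 + 24*p^3 - 13*p^2 + 2*p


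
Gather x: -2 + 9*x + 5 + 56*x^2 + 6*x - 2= 56*x^2 + 15*x + 1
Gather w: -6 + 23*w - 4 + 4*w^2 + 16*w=4*w^2 + 39*w - 10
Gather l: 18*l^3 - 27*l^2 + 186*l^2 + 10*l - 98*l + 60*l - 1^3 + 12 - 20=18*l^3 + 159*l^2 - 28*l - 9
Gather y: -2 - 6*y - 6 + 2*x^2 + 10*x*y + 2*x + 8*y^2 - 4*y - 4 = 2*x^2 + 2*x + 8*y^2 + y*(10*x - 10) - 12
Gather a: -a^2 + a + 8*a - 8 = -a^2 + 9*a - 8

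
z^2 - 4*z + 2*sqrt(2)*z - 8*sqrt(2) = (z - 4)*(z + 2*sqrt(2))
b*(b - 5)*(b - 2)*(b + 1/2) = b^4 - 13*b^3/2 + 13*b^2/2 + 5*b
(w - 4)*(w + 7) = w^2 + 3*w - 28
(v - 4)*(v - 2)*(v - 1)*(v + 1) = v^4 - 6*v^3 + 7*v^2 + 6*v - 8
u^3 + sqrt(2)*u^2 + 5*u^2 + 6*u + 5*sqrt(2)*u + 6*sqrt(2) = (u + 2)*(u + 3)*(u + sqrt(2))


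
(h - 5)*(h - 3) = h^2 - 8*h + 15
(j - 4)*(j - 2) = j^2 - 6*j + 8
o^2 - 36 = (o - 6)*(o + 6)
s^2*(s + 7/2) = s^3 + 7*s^2/2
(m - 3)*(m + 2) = m^2 - m - 6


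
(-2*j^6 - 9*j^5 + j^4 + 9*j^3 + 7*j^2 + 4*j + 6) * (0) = 0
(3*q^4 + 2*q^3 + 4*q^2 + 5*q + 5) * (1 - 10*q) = -30*q^5 - 17*q^4 - 38*q^3 - 46*q^2 - 45*q + 5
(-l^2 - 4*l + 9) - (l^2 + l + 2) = -2*l^2 - 5*l + 7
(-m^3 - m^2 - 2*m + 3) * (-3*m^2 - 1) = 3*m^5 + 3*m^4 + 7*m^3 - 8*m^2 + 2*m - 3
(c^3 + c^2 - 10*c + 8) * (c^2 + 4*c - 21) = c^5 + 5*c^4 - 27*c^3 - 53*c^2 + 242*c - 168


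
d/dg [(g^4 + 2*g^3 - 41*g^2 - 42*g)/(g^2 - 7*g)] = (2*g^3 - 19*g^2 - 28*g + 329)/(g^2 - 14*g + 49)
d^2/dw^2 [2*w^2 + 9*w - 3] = 4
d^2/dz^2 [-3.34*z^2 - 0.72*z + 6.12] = -6.68000000000000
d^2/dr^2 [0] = 0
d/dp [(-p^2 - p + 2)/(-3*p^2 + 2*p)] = (-5*p^2 + 12*p - 4)/(p^2*(9*p^2 - 12*p + 4))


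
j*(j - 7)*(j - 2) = j^3 - 9*j^2 + 14*j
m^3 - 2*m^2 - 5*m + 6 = (m - 3)*(m - 1)*(m + 2)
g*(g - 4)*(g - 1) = g^3 - 5*g^2 + 4*g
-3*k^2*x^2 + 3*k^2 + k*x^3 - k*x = (-3*k + x)*(x - 1)*(k*x + k)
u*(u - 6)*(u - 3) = u^3 - 9*u^2 + 18*u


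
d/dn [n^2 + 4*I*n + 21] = 2*n + 4*I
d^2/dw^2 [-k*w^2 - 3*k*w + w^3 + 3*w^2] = -2*k + 6*w + 6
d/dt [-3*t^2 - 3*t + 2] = -6*t - 3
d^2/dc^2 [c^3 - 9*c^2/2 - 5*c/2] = 6*c - 9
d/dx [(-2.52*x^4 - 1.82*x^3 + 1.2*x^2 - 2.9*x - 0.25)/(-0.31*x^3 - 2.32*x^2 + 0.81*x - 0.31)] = (0.7812*x^6 + 11.6928*x^5 - 1.5292*x^4 - 1.6216*x^3 - 4.2959*x^2 - 1.904*x + 1.1015)/(0.0961*x^6 + 1.4384*x^5 + 4.8802*x^4 - 3.5662*x^3 + 2.0945*x^2 - 0.5022*x + 0.0961)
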